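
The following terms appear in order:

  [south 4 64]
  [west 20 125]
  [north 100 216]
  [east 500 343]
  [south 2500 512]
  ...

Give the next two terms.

Direction: south, west, north, east, south → west → north (repeats south → west → north → east).
Second component: ×5 each step, so 4, 20, 100, 500, 2500 → 12500 → 62500.
Third component goes 64, 125, 216, 343, 512 → 729 → 1000 (perfect cubes: 4³, 5³, 6³, …).
So the next two terms are [west 12500 729] and [north 62500 1000].

[west 12500 729], [north 62500 1000]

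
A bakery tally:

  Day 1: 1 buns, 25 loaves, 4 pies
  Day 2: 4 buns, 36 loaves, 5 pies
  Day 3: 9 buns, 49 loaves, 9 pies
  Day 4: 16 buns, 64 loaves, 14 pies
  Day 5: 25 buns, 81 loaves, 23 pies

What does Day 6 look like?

36 buns, 100 loaves, 37 pies

Buns goes 1, 4, 9, 16, 25 → 36 (perfect squares: 1², 2², 3², …).
Loaves: perfect squares: 5², 6², 7², …, so 25, 36, 49, 64, 81 → 100.
Pies — each term is the sum of the two before it: 4, 5, 9, 14, 23 → 37.
So the next record is 36 buns, 100 loaves, 37 pies.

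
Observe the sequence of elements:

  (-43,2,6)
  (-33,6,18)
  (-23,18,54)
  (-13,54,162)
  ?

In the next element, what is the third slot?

486

First slot — +10 each step: -43, -33, -23, -13 → -3.
Second slot goes 2, 6, 18, 54 → 162 (×3 each step).
Third slot: always 3 × the second slot, so 6, 18, 54, 162 → 486.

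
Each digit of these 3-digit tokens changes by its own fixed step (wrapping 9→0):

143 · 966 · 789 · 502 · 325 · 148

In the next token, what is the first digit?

First digit goes 1, 9, 7, 5, 3, 1 → 9 (−2 each step, mod 10).

9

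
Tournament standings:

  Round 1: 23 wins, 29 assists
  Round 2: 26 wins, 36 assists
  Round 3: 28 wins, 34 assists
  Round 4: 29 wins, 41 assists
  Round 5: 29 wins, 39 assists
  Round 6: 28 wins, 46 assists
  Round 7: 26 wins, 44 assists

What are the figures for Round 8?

Wins — differences are 3, 2, 1, … (decreasing by 1 each time): 23, 26, 28, 29, 29, 28, 26 → 23.
Assists goes 29, 36, 34, 41, 39, 46, 44 → 51 (alternating steps +7, −2, +7, −2, …).
So the next line is 23 wins, 51 assists.

23 wins, 51 assists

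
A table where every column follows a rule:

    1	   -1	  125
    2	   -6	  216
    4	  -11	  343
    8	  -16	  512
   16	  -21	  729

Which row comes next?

32  -26  1000

For the first component, ×2 each step: 1, 2, 4, 8, 16 → 32.
Second component: −5 each step, so -1, -6, -11, -16, -21 → -26.
Third component — perfect cubes: 5³, 6³, 7³, …: 125, 216, 343, 512, 729 → 1000.
Combining the parts gives 32  -26  1000.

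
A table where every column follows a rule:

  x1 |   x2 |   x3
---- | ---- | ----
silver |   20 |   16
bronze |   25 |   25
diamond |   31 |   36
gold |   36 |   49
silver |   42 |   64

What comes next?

bronze  47  81

Column x1 — repeats silver → bronze → diamond → gold: silver, bronze, diamond, gold, silver → bronze.
Column x2: alternating steps +5, +6, +5, +6, …, so 20, 25, 31, 36, 42 → 47.
Column x3 — perfect squares: 4², 5², 6², …: 16, 25, 36, 49, 64 → 81.
So the next line is bronze  47  81.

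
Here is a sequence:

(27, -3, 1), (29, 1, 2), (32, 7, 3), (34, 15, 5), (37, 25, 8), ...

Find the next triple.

(39, 37, 13)

First component goes 27, 29, 32, 34, 37 → 39 (alternating steps +2, +3, +2, +3, …).
Second component: differences are 4, 6, 8, … (increasing by 2 each time), so -3, 1, 7, 15, 25 → 37.
Third component goes 1, 2, 3, 5, 8 → 13 (each term is the sum of the two before it).
So the next triple is (39, 37, 13).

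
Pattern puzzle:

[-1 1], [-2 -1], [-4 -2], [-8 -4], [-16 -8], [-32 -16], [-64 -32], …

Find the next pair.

First component goes -1, -2, -4, -8, -16, -32, -64 → -128 (×2 each step).
Second component: 1, -1, -2, -4, -8, -16, -32 → -64 (always the previous value of the first component).
Combining the parts gives [-128 -64].

[-128 -64]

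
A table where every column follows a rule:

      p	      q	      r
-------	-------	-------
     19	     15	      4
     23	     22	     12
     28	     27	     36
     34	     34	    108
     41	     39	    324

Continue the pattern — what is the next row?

49  46  972

Column p: differences are 4, 5, 6, … (increasing by 1 each time), so 19, 23, 28, 34, 41 → 49.
Column q — alternating steps +7, +5, +7, +5, …: 15, 22, 27, 34, 39 → 46.
Column r — ×3 each step: 4, 12, 36, 108, 324 → 972.
Putting it together: 49  46  972.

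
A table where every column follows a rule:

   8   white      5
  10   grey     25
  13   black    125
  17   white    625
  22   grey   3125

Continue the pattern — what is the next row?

For the first component, differences are 2, 3, 4, … (increasing by 1 each time): 8, 10, 13, 17, 22 → 28.
Shade goes white, grey, black, white, grey → black (repeats white → grey → black).
Third component: ×5 each step, so 5, 25, 125, 625, 3125 → 15625.
Putting it together: 28  black  15625.

28  black  15625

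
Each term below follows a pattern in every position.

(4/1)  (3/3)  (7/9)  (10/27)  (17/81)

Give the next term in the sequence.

First entry: each term is the sum of the two before it, so 4, 3, 7, 10, 17 → 27.
Second entry: 1, 3, 9, 27, 81 → 243 (×3 each step).
Putting it together: (27/243).

(27/243)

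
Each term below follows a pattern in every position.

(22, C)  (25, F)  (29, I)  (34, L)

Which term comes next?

(40, O)

For the first value, differences are 3, 4, 5, … (increasing by 1 each time): 22, 25, 29, 34 → 40.
Letter: C, F, I, L → O (letters move forward 3 places in the alphabet).
Combining the parts gives (40, O).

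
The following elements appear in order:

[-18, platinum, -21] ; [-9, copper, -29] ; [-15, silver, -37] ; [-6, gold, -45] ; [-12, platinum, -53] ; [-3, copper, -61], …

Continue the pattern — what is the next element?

First coordinate goes -18, -9, -15, -6, -12, -3 → -9 (alternating steps +9, −6, +9, −6, …).
For the metal, repeats platinum → copper → silver → gold: platinum, copper, silver, gold, platinum, copper → silver.
Third coordinate: −8 each step; -21, -29, -37, -45, -53, -61 → -69.
Combining the parts gives [-9, silver, -69].

[-9, silver, -69]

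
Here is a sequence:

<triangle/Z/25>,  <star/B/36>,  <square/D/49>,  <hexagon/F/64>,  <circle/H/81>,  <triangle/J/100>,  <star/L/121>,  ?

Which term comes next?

For the shape, repeats triangle → star → square → hexagon → circle: triangle, star, square, hexagon, circle, triangle, star → square.
Letter — letters move forward 2 places in the alphabet, wrapping Z→A: Z, B, D, F, H, J, L → N.
Third value: perfect squares: 5², 6², 7², …, so 25, 36, 49, 64, 81, 100, 121 → 144.
Putting it together: <square/N/144>.

<square/N/144>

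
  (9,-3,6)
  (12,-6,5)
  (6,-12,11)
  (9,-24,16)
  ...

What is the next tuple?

(3,-48,27)

First coordinate goes 9, 12, 6, 9 → 3 (alternating steps +3, −6, +3, −6, …).
For the second coordinate, ×2 each step: -3, -6, -12, -24 → -48.
For the third coordinate, each term is the sum of the two before it: 6, 5, 11, 16 → 27.
Putting it together: (3,-48,27).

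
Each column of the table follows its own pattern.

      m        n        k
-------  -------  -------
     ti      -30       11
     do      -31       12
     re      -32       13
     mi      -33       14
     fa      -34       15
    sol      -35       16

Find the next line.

For the column m, runs through the solfège scale do→ti: ti, do, re, mi, fa, sol → la.
For the column n, −1 each step: -30, -31, -32, -33, -34, -35 → -36.
For the column k, together with the column n always sums to -19: 11, 12, 13, 14, 15, 16 → 17.
Combining the parts gives la  -36  17.

la  -36  17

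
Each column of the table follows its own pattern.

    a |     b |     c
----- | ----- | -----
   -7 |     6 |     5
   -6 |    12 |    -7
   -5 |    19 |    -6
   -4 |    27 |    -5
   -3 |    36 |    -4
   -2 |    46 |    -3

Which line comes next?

Column a: +1 each step, so -7, -6, -5, -4, -3, -2 → -1.
For the column b, differences are 6, 7, 8, … (increasing by 1 each time): 6, 12, 19, 27, 36, 46 → 57.
Column c goes 5, -7, -6, -5, -4, -3 → -2 (always the previous value of the column a).
So the next line is -1  57  -2.

-1  57  -2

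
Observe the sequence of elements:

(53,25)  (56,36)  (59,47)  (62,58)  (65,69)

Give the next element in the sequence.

(68,80)

First part: +3 each step, so 53, 56, 59, 62, 65 → 68.
Second part: +11 each step, so 25, 36, 47, 58, 69 → 80.
So the next element is (68,80).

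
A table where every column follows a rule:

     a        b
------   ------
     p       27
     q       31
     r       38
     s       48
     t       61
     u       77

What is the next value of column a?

v

Column a: letters move forward 1 place in the alphabet; p, q, r, s, t, u → v.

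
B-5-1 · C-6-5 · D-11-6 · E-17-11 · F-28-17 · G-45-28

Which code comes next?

H-73-45

Letter: letters move forward 1 place in the alphabet; B, C, D, E, F, G → H.
Second component: each term is the sum of the two before it, so 5, 6, 11, 17, 28, 45 → 73.
Third component — each term is the sum of the two before it: 1, 5, 6, 11, 17, 28 → 45.
Putting it together: H-73-45.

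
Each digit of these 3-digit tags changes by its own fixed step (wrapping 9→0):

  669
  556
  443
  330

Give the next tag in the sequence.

227

First digit: 6, 5, 4, 3 → 2 (−1 each step, mod 10).
Second digit: −1 each step, mod 10, so 6, 5, 4, 3 → 2.
Third digit: −3 each step, mod 10, so 9, 6, 3, 0 → 7.
So the next tag is 227.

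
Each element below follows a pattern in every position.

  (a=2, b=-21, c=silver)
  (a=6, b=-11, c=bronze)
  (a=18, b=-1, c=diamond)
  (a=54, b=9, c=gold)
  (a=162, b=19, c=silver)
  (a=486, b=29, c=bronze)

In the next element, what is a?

A: 2, 6, 18, 54, 162, 486 → 1458 (×3 each step).

1458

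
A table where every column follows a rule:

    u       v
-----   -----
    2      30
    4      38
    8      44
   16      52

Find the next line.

32  58

Column u — ×2 each step: 2, 4, 8, 16 → 32.
Column v — alternating steps +8, +6, +8, +6, …: 30, 38, 44, 52 → 58.
Putting it together: 32  58.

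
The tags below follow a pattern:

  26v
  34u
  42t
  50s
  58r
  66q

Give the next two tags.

First component — +8 each step: 26, 34, 42, 50, 58, 66 → 74 → 82.
Letter — letters move back 1 place in the alphabet: v, u, t, s, r, q → p → o.
Putting the parts together: 74p and then 82o.

74p then 82o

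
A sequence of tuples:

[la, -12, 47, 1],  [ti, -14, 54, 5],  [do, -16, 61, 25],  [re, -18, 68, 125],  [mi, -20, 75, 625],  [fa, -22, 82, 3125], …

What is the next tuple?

For the note, runs through the solfège scale do→ti: la, ti, do, re, mi, fa → sol.
Second coordinate goes -12, -14, -16, -18, -20, -22 → -24 (−2 each step).
Third coordinate goes 47, 54, 61, 68, 75, 82 → 89 (+7 each step).
Fourth coordinate: ×5 each step, so 1, 5, 25, 125, 625, 3125 → 15625.
So the next tuple is [sol, -24, 89, 15625].

[sol, -24, 89, 15625]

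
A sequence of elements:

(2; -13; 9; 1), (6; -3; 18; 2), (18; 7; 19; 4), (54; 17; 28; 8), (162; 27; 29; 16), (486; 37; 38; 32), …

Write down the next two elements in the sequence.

First entry goes 2, 6, 18, 54, 162, 486 → 1458 → 4374 (×3 each step).
Second entry: -13, -3, 7, 17, 27, 37 → 47 → 57 (+10 each step).
Third entry — alternating steps +9, +1, +9, +1, …: 9, 18, 19, 28, 29, 38 → 39 → 48.
Fourth entry: ×2 each step; 1, 2, 4, 8, 16, 32 → 64 → 128.
Putting the parts together: (1458; 47; 39; 64) and then (4374; 57; 48; 128).

(1458; 47; 39; 64), (4374; 57; 48; 128)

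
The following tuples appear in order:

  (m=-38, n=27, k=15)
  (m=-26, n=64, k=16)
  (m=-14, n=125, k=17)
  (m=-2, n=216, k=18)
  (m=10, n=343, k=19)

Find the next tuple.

For the m, +12 each step: -38, -26, -14, -2, 10 → 22.
N: perfect cubes: 3³, 4³, 5³, …; 27, 64, 125, 216, 343 → 512.
K — +1 each step: 15, 16, 17, 18, 19 → 20.
So the next tuple is (m=22, n=512, k=20).

(m=22, n=512, k=20)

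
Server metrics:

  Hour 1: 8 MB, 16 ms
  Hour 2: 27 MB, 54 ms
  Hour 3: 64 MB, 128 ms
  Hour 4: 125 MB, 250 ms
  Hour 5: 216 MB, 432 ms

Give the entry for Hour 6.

MB — perfect cubes: 2³, 3³, 4³, …: 8, 27, 64, 125, 216 → 343.
For the ms, always 2 × the MB: 16, 54, 128, 250, 432 → 686.
Combining the parts gives 343 MB, 686 ms.

343 MB, 686 ms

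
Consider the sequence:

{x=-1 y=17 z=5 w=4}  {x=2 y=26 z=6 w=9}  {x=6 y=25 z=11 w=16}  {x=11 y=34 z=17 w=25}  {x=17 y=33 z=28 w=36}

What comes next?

X: differences are 3, 4, 5, … (increasing by 1 each time); -1, 2, 6, 11, 17 → 24.
Y goes 17, 26, 25, 34, 33 → 42 (alternating steps +9, −1, +9, −1, …).
Z: each term is the sum of the two before it; 5, 6, 11, 17, 28 → 45.
For the w, perfect squares: 2², 3², 4², …: 4, 9, 16, 25, 36 → 49.
So the next 4-tuple is {x=24 y=42 z=45 w=49}.

{x=24 y=42 z=45 w=49}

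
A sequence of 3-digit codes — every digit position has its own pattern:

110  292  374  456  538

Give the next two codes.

First digit goes 1, 2, 3, 4, 5 → 6 → 7 (+1 each step, mod 10).
Second digit — −2 each step, mod 10: 1, 9, 7, 5, 3 → 1 → 9.
Third digit: +2 each step, mod 10, so 0, 2, 4, 6, 8 → 0 → 2.
So the next two codes are 610 and 792.

610, 792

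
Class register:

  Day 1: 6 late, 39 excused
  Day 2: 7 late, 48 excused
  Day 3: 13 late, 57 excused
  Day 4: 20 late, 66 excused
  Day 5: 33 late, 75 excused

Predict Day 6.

Late goes 6, 7, 13, 20, 33 → 53 (each term is the sum of the two before it).
For the excused, +9 each step: 39, 48, 57, 66, 75 → 84.
So the next row is 53 late, 84 excused.

53 late, 84 excused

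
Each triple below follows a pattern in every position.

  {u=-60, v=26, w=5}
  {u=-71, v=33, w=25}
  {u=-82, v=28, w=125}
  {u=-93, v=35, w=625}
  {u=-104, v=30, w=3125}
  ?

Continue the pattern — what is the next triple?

U: −11 each step, so -60, -71, -82, -93, -104 → -115.
V: 26, 33, 28, 35, 30 → 37 (alternating steps +7, −5, +7, −5, …).
W — ×5 each step: 5, 25, 125, 625, 3125 → 15625.
Combining the parts gives {u=-115, v=37, w=15625}.

{u=-115, v=37, w=15625}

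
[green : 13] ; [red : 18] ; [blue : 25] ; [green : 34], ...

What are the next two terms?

Colour goes green, red, blue, green → red → blue (repeats green → red → blue).
Second part: differences are 5, 7, 9, … (increasing by 2 each time); 13, 18, 25, 34 → 45 → 58.
Putting the parts together: [red : 45] and then [blue : 58].

[red : 45], [blue : 58]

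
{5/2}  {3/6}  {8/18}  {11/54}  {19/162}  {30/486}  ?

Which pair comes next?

{49/1458}

For the first value, each term is the sum of the two before it: 5, 3, 8, 11, 19, 30 → 49.
For the second value, ×3 each step: 2, 6, 18, 54, 162, 486 → 1458.
Putting it together: {49/1458}.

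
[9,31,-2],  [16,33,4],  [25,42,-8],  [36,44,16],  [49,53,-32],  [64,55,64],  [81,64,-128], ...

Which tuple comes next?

[100,66,256]

First coordinate goes 9, 16, 25, 36, 49, 64, 81 → 100 (perfect squares: 3², 4², 5², …).
Second coordinate: alternating steps +2, +9, +2, +9, …, so 31, 33, 42, 44, 53, 55, 64 → 66.
Third coordinate — ×(-2) each step: -2, 4, -8, 16, -32, 64, -128 → 256.
So the next tuple is [100,66,256].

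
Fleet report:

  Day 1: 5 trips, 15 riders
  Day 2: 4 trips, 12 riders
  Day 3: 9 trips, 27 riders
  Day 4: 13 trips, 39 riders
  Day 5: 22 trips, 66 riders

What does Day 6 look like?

For the trips, each term is the sum of the two before it: 5, 4, 9, 13, 22 → 35.
Riders: always 3 × the trips; 15, 12, 27, 39, 66 → 105.
Putting it together: 35 trips, 105 riders.

35 trips, 105 riders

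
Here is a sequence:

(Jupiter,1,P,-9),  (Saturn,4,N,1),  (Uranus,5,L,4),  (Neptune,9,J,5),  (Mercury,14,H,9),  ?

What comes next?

Planet goes Jupiter, Saturn, Uranus, Neptune, Mercury → Venus (runs through the planets Mercury→Neptune).
Second component: each term is the sum of the two before it; 1, 4, 5, 9, 14 → 23.
Letter goes P, N, L, J, H → F (letters move back 2 places in the alphabet).
Fourth component: -9, 1, 4, 5, 9 → 14 (always the previous value of the second component).
Putting it together: (Venus,23,F,14).

(Venus,23,F,14)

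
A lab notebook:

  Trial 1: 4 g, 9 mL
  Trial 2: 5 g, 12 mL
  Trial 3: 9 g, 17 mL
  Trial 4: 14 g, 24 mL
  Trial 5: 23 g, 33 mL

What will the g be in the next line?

37

G: each term is the sum of the two before it, so 4, 5, 9, 14, 23 → 37.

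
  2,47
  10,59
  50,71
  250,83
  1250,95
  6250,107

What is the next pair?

First coordinate: ×5 each step, so 2, 10, 50, 250, 1250, 6250 → 31250.
Second coordinate: +12 each step; 47, 59, 71, 83, 95, 107 → 119.
Combining the parts gives 31250,119.

31250,119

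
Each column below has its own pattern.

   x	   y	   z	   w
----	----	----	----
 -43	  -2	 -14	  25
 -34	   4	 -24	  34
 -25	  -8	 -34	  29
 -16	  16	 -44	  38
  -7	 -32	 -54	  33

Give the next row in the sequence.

Column x: +9 each step; -43, -34, -25, -16, -7 → 2.
Column y: ×(-2) each step, so -2, 4, -8, 16, -32 → 64.
Column z: -14, -24, -34, -44, -54 → -64 (−10 each step).
Column w: alternating steps +9, −5, +9, −5, …; 25, 34, 29, 38, 33 → 42.
Putting it together: 2  64  -64  42.

2  64  -64  42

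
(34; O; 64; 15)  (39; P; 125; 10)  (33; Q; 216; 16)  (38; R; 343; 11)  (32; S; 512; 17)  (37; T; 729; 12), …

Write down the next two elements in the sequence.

(31; U; 1000; 18), (36; V; 1331; 13)

First entry — alternating steps +5, −6, +5, −6, …: 34, 39, 33, 38, 32, 37 → 31 → 36.
Letter: letters move forward 1 place in the alphabet, so O, P, Q, R, S, T → U → V.
For the third entry, perfect cubes: 4³, 5³, 6³, …: 64, 125, 216, 343, 512, 729 → 1000 → 1331.
Fourth entry goes 15, 10, 16, 11, 17, 12 → 18 → 13 (together with the first entry always sums to 49).
So the next two elements are (31; U; 1000; 18) and (36; V; 1331; 13).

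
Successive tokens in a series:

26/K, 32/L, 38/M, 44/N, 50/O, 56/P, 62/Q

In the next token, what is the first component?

First component: 26, 32, 38, 44, 50, 56, 62 → 68 (+6 each step).

68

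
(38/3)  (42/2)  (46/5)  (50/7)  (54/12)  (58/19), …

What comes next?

(62/31)

First entry: 38, 42, 46, 50, 54, 58 → 62 (+4 each step).
Second entry: each term is the sum of the two before it, so 3, 2, 5, 7, 12, 19 → 31.
Combining the parts gives (62/31).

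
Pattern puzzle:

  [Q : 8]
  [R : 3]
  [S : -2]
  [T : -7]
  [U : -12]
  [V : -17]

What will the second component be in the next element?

-22

Second component: −5 each step, so 8, 3, -2, -7, -12, -17 → -22.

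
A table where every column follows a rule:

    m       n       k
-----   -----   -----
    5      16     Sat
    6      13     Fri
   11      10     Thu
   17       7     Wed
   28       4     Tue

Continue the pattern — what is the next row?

Column m — each term is the sum of the two before it: 5, 6, 11, 17, 28 → 45.
For the column n, −3 each step: 16, 13, 10, 7, 4 → 1.
For the column k, runs backward through the weekdays Mon→Sun: Sat, Fri, Thu, Wed, Tue → Mon.
Combining the parts gives 45  1  Mon.

45  1  Mon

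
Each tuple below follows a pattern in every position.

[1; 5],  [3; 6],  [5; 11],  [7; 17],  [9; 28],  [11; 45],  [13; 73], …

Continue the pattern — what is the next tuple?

First entry goes 1, 3, 5, 7, 9, 11, 13 → 15 (+2 each step).
For the second entry, each term is the sum of the two before it: 5, 6, 11, 17, 28, 45, 73 → 118.
Combining the parts gives [15; 118].

[15; 118]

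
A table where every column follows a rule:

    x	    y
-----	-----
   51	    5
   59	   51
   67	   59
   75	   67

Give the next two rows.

83  75; 91  83

Column x goes 51, 59, 67, 75 → 83 → 91 (+8 each step).
Column y: always the previous value of the column x; 5, 51, 59, 67 → 75 → 83.
Putting the parts together: 83  75 and then 91  83.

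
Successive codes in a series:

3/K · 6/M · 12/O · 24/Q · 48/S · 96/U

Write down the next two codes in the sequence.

192/W then 384/Y

First component: 3, 6, 12, 24, 48, 96 → 192 → 384 (×2 each step).
Letter: letters move forward 2 places in the alphabet, so K, M, O, Q, S, U → W → Y.
Putting the parts together: 192/W and then 384/Y.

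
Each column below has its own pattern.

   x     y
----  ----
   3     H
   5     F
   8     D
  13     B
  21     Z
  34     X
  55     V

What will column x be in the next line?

Column x: 3, 5, 8, 13, 21, 34, 55 → 89 (each term is the sum of the two before it).

89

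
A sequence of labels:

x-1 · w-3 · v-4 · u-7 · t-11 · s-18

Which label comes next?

r-29

For the letter, letters move back 1 place in the alphabet: x, w, v, u, t, s → r.
Second component — each term is the sum of the two before it: 1, 3, 4, 7, 11, 18 → 29.
Combining the parts gives r-29.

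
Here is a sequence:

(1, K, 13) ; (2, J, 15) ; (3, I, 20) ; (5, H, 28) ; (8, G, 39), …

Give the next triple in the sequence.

First value goes 1, 2, 3, 5, 8 → 13 (each term is the sum of the two before it).
Letter — letters move back 1 place in the alphabet: K, J, I, H, G → F.
For the third value, differences are 2, 5, 8, … (increasing by 3 each time): 13, 15, 20, 28, 39 → 53.
So the next triple is (13, F, 53).

(13, F, 53)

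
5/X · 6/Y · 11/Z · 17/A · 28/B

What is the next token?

45/C

For the first component, each term is the sum of the two before it: 5, 6, 11, 17, 28 → 45.
For the letter, letters move forward 1 place in the alphabet, wrapping Z→A: X, Y, Z, A, B → C.
Combining the parts gives 45/C.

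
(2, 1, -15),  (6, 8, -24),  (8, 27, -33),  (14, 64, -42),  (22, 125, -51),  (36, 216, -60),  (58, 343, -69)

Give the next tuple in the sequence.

First part: 2, 6, 8, 14, 22, 36, 58 → 94 (each term is the sum of the two before it).
Second part: 1, 8, 27, 64, 125, 216, 343 → 512 (perfect cubes: 1³, 2³, 3³, …).
Third part: -15, -24, -33, -42, -51, -60, -69 → -78 (−9 each step).
Combining the parts gives (94, 512, -78).

(94, 512, -78)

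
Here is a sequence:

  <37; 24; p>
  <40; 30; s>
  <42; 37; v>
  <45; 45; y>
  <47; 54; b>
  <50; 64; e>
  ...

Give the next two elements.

<52; 75; h>, <55; 87; k>

First part: alternating steps +3, +2, +3, +2, …, so 37, 40, 42, 45, 47, 50 → 52 → 55.
Second part: differences are 6, 7, 8, … (increasing by 1 each time), so 24, 30, 37, 45, 54, 64 → 75 → 87.
Letter: letters move forward 3 places in the alphabet, wrapping Z→A, so p, s, v, y, b, e → h → k.
Putting the parts together: <52; 75; h> and then <55; 87; k>.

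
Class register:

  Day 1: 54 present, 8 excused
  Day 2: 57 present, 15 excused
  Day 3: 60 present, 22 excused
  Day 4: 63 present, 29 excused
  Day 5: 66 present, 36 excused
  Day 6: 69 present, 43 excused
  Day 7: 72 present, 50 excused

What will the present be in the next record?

75

Present: +3 each step, so 54, 57, 60, 63, 66, 69, 72 → 75.
Excused: +7 each step; 8, 15, 22, 29, 36, 43, 50 → 57.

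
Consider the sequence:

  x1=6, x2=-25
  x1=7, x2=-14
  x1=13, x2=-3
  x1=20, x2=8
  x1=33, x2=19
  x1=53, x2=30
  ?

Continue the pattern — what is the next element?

X1 — each term is the sum of the two before it: 6, 7, 13, 20, 33, 53 → 86.
X2 goes -25, -14, -3, 8, 19, 30 → 41 (+11 each step).
So the next element is x1=86, x2=41.

x1=86, x2=41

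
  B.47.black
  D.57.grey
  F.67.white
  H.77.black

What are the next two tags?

For the letter, letters move forward 2 places in the alphabet: B, D, F, H → J → L.
Second component: +10 each step, so 47, 57, 67, 77 → 87 → 97.
Shade goes black, grey, white, black → grey → white (repeats black → grey → white).
So the next two tags are J.87.grey and L.97.white.

J.87.grey, L.97.white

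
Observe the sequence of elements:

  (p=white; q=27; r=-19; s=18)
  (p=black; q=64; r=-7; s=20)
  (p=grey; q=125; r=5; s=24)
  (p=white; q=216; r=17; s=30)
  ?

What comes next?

For the p, repeats white → black → grey: white, black, grey, white → black.
Q: 27, 64, 125, 216 → 343 (perfect cubes: 3³, 4³, 5³, …).
For the r, +12 each step: -19, -7, 5, 17 → 29.
S: differences are 2, 4, 6, … (increasing by 2 each time), so 18, 20, 24, 30 → 38.
Combining the parts gives (p=black; q=343; r=29; s=38).

(p=black; q=343; r=29; s=38)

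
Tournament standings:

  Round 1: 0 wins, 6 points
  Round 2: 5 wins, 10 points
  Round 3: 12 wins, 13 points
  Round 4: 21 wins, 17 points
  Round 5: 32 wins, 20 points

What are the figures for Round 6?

45 wins, 24 points

Wins: differences are 5, 7, 9, … (increasing by 2 each time); 0, 5, 12, 21, 32 → 45.
Points: alternating steps +4, +3, +4, +3, …; 6, 10, 13, 17, 20 → 24.
Combining the parts gives 45 wins, 24 points.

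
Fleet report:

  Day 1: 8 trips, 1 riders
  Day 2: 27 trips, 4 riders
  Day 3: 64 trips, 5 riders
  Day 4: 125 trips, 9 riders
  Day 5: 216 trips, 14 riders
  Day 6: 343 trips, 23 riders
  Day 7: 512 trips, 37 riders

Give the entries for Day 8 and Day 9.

For the trips, perfect cubes: 2³, 3³, 4³, …: 8, 27, 64, 125, 216, 343, 512 → 729 → 1000.
Riders — each term is the sum of the two before it: 1, 4, 5, 9, 14, 23, 37 → 60 → 97.
So the next two records are 729 trips, 60 riders and 1000 trips, 97 riders.

729 trips, 60 riders; 1000 trips, 97 riders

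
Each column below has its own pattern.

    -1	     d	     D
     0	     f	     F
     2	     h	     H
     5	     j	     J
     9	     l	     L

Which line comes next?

For the first component, differences are 1, 2, 3, … (increasing by 1 each time): -1, 0, 2, 5, 9 → 14.
First letter goes d, f, h, j, l → n (letters move forward 2 places in the alphabet).
Second letter — letters move forward 2 places in the alphabet: D, F, H, J, L → N.
So the next line is 14  n  N.

14  n  N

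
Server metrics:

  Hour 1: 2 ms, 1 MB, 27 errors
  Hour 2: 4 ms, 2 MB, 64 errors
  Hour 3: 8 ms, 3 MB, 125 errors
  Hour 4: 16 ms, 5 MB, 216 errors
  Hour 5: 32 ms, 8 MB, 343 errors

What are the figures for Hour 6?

Ms — ×2 each step: 2, 4, 8, 16, 32 → 64.
For the MB, each term is the sum of the two before it: 1, 2, 3, 5, 8 → 13.
Errors goes 27, 64, 125, 216, 343 → 512 (perfect cubes: 3³, 4³, 5³, …).
Combining the parts gives 64 ms, 13 MB, 512 errors.

64 ms, 13 MB, 512 errors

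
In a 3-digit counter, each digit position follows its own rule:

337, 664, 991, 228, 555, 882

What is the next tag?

119

For the first digit, +3 each step, mod 10: 3, 6, 9, 2, 5, 8 → 1.
Second digit: 3, 6, 9, 2, 5, 8 → 1 (+3 each step, mod 10).
Third digit — −3 each step, mod 10: 7, 4, 1, 8, 5, 2 → 9.
So the next tag is 119.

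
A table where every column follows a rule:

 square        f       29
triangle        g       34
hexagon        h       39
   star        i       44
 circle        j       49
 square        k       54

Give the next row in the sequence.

Shape: square, triangle, hexagon, star, circle, square → triangle (repeats square → triangle → hexagon → star → circle).
Letter: letters move forward 1 place in the alphabet; f, g, h, i, j, k → l.
Third component — +5 each step: 29, 34, 39, 44, 49, 54 → 59.
Putting it together: triangle  l  59.

triangle  l  59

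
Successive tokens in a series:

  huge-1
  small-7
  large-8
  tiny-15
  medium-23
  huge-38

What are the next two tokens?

small-61, large-99

Size: huge, small, large, tiny, medium, huge → small → large (repeats huge → small → large → tiny → medium).
Second component: each term is the sum of the two before it; 1, 7, 8, 15, 23, 38 → 61 → 99.
So the next two tokens are small-61 and large-99.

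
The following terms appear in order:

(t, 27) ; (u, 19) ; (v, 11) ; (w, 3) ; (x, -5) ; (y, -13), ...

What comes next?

Letter: letters move forward 1 place in the alphabet, so t, u, v, w, x, y → z.
Second part goes 27, 19, 11, 3, -5, -13 → -21 (−8 each step).
Combining the parts gives (z, -21).

(z, -21)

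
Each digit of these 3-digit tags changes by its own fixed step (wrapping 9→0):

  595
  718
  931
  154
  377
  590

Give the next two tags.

713, 936

First digit: 5, 7, 9, 1, 3, 5 → 7 → 9 (+2 each step, mod 10).
Second digit: +2 each step, mod 10; 9, 1, 3, 5, 7, 9 → 1 → 3.
Third digit: +3 each step, mod 10; 5, 8, 1, 4, 7, 0 → 3 → 6.
Putting the parts together: 713 and then 936.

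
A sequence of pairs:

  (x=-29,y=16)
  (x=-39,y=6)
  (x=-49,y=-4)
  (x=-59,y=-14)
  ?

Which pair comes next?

X — −10 each step: -29, -39, -49, -59 → -69.
Y: −10 each step; 16, 6, -4, -14 → -24.
Putting it together: (x=-69,y=-24).

(x=-69,y=-24)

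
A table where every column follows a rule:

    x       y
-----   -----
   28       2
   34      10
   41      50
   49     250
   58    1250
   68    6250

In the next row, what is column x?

For the column x, differences are 6, 7, 8, … (increasing by 1 each time): 28, 34, 41, 49, 58, 68 → 79.

79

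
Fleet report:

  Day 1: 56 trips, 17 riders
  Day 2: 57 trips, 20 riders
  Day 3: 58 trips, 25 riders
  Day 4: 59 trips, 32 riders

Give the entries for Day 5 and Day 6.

Trips — +1 each step: 56, 57, 58, 59 → 60 → 61.
Riders: differences are 3, 5, 7, … (increasing by 2 each time), so 17, 20, 25, 32 → 41 → 52.
Putting the parts together: 60 trips, 41 riders and then 61 trips, 52 riders.

60 trips, 41 riders; 61 trips, 52 riders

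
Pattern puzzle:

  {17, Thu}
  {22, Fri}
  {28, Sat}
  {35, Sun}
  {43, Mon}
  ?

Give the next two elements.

For the first value, differences are 5, 6, 7, … (increasing by 1 each time): 17, 22, 28, 35, 43 → 52 → 62.
Day — runs through the weekdays Mon→Sun: Thu, Fri, Sat, Sun, Mon → Tue → Wed.
Putting the parts together: {52, Tue} and then {62, Wed}.

{52, Tue}, {62, Wed}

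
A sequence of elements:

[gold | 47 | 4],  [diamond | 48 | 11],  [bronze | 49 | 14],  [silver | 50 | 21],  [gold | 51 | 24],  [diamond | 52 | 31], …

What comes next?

[bronze | 53 | 34]

Rank — repeats gold → diamond → bronze → silver: gold, diamond, bronze, silver, gold, diamond → bronze.
For the second coordinate, +1 each step: 47, 48, 49, 50, 51, 52 → 53.
Third coordinate: 4, 11, 14, 21, 24, 31 → 34 (alternating steps +7, +3, +7, +3, …).
So the next element is [bronze | 53 | 34].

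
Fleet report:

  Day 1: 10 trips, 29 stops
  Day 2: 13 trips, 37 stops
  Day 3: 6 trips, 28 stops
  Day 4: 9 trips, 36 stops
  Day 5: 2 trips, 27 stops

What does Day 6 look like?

5 trips, 35 stops

Trips: alternating steps +3, −7, +3, −7, …, so 10, 13, 6, 9, 2 → 5.
Stops: alternating steps +8, −9, +8, −9, …; 29, 37, 28, 36, 27 → 35.
So the next line is 5 trips, 35 stops.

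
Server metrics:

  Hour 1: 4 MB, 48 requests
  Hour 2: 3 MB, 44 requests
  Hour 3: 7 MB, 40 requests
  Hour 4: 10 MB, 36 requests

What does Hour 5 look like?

MB — each term is the sum of the two before it: 4, 3, 7, 10 → 17.
Requests: −4 each step; 48, 44, 40, 36 → 32.
Putting it together: 17 MB, 32 requests.

17 MB, 32 requests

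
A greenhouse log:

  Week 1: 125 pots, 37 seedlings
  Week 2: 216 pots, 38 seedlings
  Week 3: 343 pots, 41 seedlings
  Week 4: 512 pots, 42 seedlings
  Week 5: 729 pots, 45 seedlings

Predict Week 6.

1000 pots, 46 seedlings

Pots: perfect cubes: 5³, 6³, 7³, …; 125, 216, 343, 512, 729 → 1000.
Seedlings goes 37, 38, 41, 42, 45 → 46 (alternating steps +1, +3, +1, +3, …).
Putting it together: 1000 pots, 46 seedlings.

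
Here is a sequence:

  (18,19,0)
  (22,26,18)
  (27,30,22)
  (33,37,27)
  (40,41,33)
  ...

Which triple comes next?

(48,48,40)

First value goes 18, 22, 27, 33, 40 → 48 (differences are 4, 5, 6, … (increasing by 1 each time)).
Second value: 19, 26, 30, 37, 41 → 48 (alternating steps +7, +4, +7, +4, …).
Third value: always the previous value of the first value; 0, 18, 22, 27, 33 → 40.
Combining the parts gives (48,48,40).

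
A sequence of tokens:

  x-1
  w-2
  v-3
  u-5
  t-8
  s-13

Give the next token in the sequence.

For the letter, letters move back 1 place in the alphabet: x, w, v, u, t, s → r.
Second component: each term is the sum of the two before it, so 1, 2, 3, 5, 8, 13 → 21.
Combining the parts gives r-21.

r-21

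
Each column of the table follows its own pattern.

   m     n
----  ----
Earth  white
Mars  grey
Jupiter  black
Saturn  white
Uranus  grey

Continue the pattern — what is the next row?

For the column m, runs through the planets Mercury→Neptune: Earth, Mars, Jupiter, Saturn, Uranus → Neptune.
Column n: white, grey, black, white, grey → black (repeats white → grey → black).
Combining the parts gives Neptune  black.

Neptune  black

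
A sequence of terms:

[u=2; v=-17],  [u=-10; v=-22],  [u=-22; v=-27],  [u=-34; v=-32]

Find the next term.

U goes 2, -10, -22, -34 → -46 (−12 each step).
For the v, −5 each step: -17, -22, -27, -32 → -37.
Combining the parts gives [u=-46; v=-37].

[u=-46; v=-37]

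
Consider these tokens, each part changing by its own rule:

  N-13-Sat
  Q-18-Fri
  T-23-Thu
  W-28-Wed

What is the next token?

Z-33-Tue

Letter — letters move forward 3 places in the alphabet: N, Q, T, W → Z.
For the second component, +5 each step: 13, 18, 23, 28 → 33.
Day: runs backward through the weekdays Mon→Sun, so Sat, Fri, Thu, Wed → Tue.
Combining the parts gives Z-33-Tue.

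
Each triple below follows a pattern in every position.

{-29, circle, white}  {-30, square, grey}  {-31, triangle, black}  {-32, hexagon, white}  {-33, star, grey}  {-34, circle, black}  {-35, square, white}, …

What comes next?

First coordinate: −1 each step; -29, -30, -31, -32, -33, -34, -35 → -36.
Shape goes circle, square, triangle, hexagon, star, circle, square → triangle (repeats circle → square → triangle → hexagon → star).
Shade: repeats white → grey → black, so white, grey, black, white, grey, black, white → grey.
Putting it together: {-36, triangle, grey}.

{-36, triangle, grey}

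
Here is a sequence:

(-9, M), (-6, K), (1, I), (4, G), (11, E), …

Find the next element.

For the first slot, alternating steps +3, +7, +3, +7, …: -9, -6, 1, 4, 11 → 14.
Letter: M, K, I, G, E → C (letters move back 2 places in the alphabet).
Combining the parts gives (14, C).

(14, C)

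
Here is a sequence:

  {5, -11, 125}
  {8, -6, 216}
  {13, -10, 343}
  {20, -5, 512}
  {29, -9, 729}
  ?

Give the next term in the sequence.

First entry: differences are 3, 5, 7, … (increasing by 2 each time); 5, 8, 13, 20, 29 → 40.
Second entry: -11, -6, -10, -5, -9 → -4 (alternating steps +5, −4, +5, −4, …).
Third entry — perfect cubes: 5³, 6³, 7³, …: 125, 216, 343, 512, 729 → 1000.
So the next term is {40, -4, 1000}.

{40, -4, 1000}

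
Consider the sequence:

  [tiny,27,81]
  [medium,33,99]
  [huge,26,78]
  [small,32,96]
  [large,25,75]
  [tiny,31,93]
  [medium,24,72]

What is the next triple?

Size: tiny, medium, huge, small, large, tiny, medium → huge (repeats tiny → medium → huge → small → large).
Second component: alternating steps +6, −7, +6, −7, …; 27, 33, 26, 32, 25, 31, 24 → 30.
Third component: always 3 × the second component; 81, 99, 78, 96, 75, 93, 72 → 90.
So the next triple is [huge,30,90].

[huge,30,90]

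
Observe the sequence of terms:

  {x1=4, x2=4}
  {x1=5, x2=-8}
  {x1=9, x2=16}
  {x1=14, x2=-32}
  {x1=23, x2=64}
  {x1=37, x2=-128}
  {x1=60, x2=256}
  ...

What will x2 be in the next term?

X2: ×(-2) each step; 4, -8, 16, -32, 64, -128, 256 → -512.

-512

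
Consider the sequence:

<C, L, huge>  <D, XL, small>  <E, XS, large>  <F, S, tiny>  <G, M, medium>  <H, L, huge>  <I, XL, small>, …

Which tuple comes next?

Letter — letters move forward 1 place in the alphabet: C, D, E, F, G, H, I → J.
First size: repeats L → XL → XS → S → M; L, XL, XS, S, M, L, XL → XS.
Second size — repeats huge → small → large → tiny → medium: huge, small, large, tiny, medium, huge, small → large.
Putting it together: <J, XS, large>.

<J, XS, large>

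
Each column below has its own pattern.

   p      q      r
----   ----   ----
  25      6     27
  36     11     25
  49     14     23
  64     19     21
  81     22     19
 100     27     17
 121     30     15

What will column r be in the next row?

13

Column r — −2 each step: 27, 25, 23, 21, 19, 17, 15 → 13.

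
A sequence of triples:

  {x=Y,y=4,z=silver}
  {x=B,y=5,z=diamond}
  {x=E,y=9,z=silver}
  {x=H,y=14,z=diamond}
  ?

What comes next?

{x=K,y=23,z=silver}

X — letters move forward 3 places in the alphabet, wrapping Z→A: Y, B, E, H → K.
Y goes 4, 5, 9, 14 → 23 (each term is the sum of the two before it).
Z goes silver, diamond, silver, diamond → silver (alternates silver ↔ diamond).
Putting it together: {x=K,y=23,z=silver}.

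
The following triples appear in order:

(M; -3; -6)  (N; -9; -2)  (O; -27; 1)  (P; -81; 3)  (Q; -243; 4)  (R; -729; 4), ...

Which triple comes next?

(S; -2187; 3)

Letter: letters move forward 1 place in the alphabet; M, N, O, P, Q, R → S.
Second part: ×3 each step; -3, -9, -27, -81, -243, -729 → -2187.
Third part: differences are 4, 3, 2, … (decreasing by 1 each time), so -6, -2, 1, 3, 4, 4 → 3.
So the next triple is (S; -2187; 3).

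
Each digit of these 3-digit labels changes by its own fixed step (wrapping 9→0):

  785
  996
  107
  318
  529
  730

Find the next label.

For the first digit, +2 each step, mod 10: 7, 9, 1, 3, 5, 7 → 9.
Second digit: +1 each step, mod 10, so 8, 9, 0, 1, 2, 3 → 4.
Third digit: +1 each step, mod 10; 5, 6, 7, 8, 9, 0 → 1.
Putting it together: 941.

941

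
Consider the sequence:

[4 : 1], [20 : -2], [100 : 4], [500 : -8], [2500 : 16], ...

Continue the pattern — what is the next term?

[12500 : -32]

First value: ×5 each step, so 4, 20, 100, 500, 2500 → 12500.
For the second value, ×(-2) each step: 1, -2, 4, -8, 16 → -32.
Putting it together: [12500 : -32].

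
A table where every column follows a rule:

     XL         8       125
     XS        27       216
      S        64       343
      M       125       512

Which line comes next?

L  216  729

Size — runs through clothing sizes XS→XL: XL, XS, S, M → L.
Second component: 8, 27, 64, 125 → 216 (perfect cubes: 2³, 3³, 4³, …).
Third component: perfect cubes: 5³, 6³, 7³, …, so 125, 216, 343, 512 → 729.
Putting it together: L  216  729.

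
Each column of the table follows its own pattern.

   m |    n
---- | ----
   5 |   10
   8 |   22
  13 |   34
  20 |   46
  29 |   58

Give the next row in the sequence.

40  70

Column m: differences are 3, 5, 7, … (increasing by 2 each time); 5, 8, 13, 20, 29 → 40.
Column n: 10, 22, 34, 46, 58 → 70 (+12 each step).
So the next row is 40  70.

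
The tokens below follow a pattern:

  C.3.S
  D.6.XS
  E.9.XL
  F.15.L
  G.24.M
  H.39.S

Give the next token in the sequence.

I.63.XS

Letter: C, D, E, F, G, H → I (letters move forward 1 place in the alphabet).
Second component goes 3, 6, 9, 15, 24, 39 → 63 (each term is the sum of the two before it).
Size: repeats S → XS → XL → L → M; S, XS, XL, L, M, S → XS.
So the next token is I.63.XS.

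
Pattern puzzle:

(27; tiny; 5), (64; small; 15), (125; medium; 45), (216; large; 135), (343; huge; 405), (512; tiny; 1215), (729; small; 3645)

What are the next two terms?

First slot: perfect cubes: 3³, 4³, 5³, …, so 27, 64, 125, 216, 343, 512, 729 → 1000 → 1331.
Size goes tiny, small, medium, large, huge, tiny, small → medium → large (repeats tiny → small → medium → large → huge).
For the third slot, ×3 each step: 5, 15, 45, 135, 405, 1215, 3645 → 10935 → 32805.
So the next two terms are (1000; medium; 10935) and (1331; large; 32805).

(1000; medium; 10935), (1331; large; 32805)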